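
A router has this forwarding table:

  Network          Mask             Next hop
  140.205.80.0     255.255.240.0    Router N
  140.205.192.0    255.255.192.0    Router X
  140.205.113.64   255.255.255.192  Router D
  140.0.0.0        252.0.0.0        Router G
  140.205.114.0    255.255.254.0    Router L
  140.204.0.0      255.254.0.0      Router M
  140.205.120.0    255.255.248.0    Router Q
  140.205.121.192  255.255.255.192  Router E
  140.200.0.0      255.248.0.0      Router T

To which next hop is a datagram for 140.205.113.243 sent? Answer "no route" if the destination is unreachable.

Routes whose prefix contains 140.205.113.243:
  140.0.0.0/6 (140.0.0.0 - 143.255.255.255) -> Router G
  140.200.0.0/13 (140.200.0.0 - 140.207.255.255) -> Router T
  140.204.0.0/15 (140.204.0.0 - 140.205.255.255) -> Router M
More-specific entries that do NOT match:
  140.205.113.64/26 (140.205.113.64 - 140.205.113.127) does not contain 140.205.113.243
  140.205.121.192/26 (140.205.121.192 - 140.205.121.255) does not contain 140.205.113.243
  140.205.114.0/23 (140.205.114.0 - 140.205.115.255) does not contain 140.205.113.243
  140.205.120.0/21 (140.205.120.0 - 140.205.127.255) does not contain 140.205.113.243
  140.205.80.0/20 (140.205.80.0 - 140.205.95.255) does not contain 140.205.113.243
  140.205.192.0/18 (140.205.192.0 - 140.205.255.255) does not contain 140.205.113.243
Longest matching prefix is /15 -> next hop Router M.

Router M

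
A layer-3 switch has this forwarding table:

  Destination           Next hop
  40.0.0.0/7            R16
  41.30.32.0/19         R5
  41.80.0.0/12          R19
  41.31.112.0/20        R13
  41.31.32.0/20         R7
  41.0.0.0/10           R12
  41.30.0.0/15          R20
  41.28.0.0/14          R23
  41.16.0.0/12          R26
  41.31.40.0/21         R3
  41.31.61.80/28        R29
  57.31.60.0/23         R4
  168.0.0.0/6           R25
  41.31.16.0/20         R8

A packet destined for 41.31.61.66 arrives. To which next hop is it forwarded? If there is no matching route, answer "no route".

R20

Routes whose prefix contains 41.31.61.66:
  40.0.0.0/7 (40.0.0.0 - 41.255.255.255) -> R16
  41.0.0.0/10 (41.0.0.0 - 41.63.255.255) -> R12
  41.16.0.0/12 (41.16.0.0 - 41.31.255.255) -> R26
  41.28.0.0/14 (41.28.0.0 - 41.31.255.255) -> R23
  41.30.0.0/15 (41.30.0.0 - 41.31.255.255) -> R20
More-specific entries that do NOT match:
  41.31.61.80/28 (41.31.61.80 - 41.31.61.95) does not contain 41.31.61.66
  57.31.60.0/23 (57.31.60.0 - 57.31.61.255) does not contain 41.31.61.66
  41.31.40.0/21 (41.31.40.0 - 41.31.47.255) does not contain 41.31.61.66
  41.31.112.0/20 (41.31.112.0 - 41.31.127.255) does not contain 41.31.61.66
  41.31.32.0/20 (41.31.32.0 - 41.31.47.255) does not contain 41.31.61.66
  41.31.16.0/20 (41.31.16.0 - 41.31.31.255) does not contain 41.31.61.66
  41.30.32.0/19 (41.30.32.0 - 41.30.63.255) does not contain 41.31.61.66
Longest matching prefix is /15 -> next hop R20.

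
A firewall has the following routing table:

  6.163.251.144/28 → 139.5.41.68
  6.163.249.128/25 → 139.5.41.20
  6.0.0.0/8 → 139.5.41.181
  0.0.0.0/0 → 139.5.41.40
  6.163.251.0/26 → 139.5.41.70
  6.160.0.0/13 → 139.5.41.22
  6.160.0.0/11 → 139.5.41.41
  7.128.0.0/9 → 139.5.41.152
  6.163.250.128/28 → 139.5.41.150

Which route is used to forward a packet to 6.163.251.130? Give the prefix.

Entries matching 6.163.251.130:
  0.0.0.0/0 (default, matches everything)
  6.0.0.0/8 (6.0.0.0 - 6.255.255.255)
  6.160.0.0/11 (6.160.0.0 - 6.191.255.255)
  6.160.0.0/13 (6.160.0.0 - 6.167.255.255)
Most specific is 6.160.0.0/13.

6.160.0.0/13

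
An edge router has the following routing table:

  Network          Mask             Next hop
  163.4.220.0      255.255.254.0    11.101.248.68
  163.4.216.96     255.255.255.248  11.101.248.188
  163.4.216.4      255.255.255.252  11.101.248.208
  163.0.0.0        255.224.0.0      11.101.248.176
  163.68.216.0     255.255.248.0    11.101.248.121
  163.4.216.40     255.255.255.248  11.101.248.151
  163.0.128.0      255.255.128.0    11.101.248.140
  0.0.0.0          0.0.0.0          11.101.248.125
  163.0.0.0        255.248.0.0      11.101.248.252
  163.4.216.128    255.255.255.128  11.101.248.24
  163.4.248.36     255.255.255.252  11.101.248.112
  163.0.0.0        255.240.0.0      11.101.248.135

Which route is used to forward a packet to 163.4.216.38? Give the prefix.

Entries matching 163.4.216.38:
  0.0.0.0/0 (default, matches everything)
  163.0.0.0/11 (163.0.0.0 - 163.31.255.255)
  163.0.0.0/12 (163.0.0.0 - 163.15.255.255)
  163.0.0.0/13 (163.0.0.0 - 163.7.255.255)
Most specific is 163.0.0.0/13.

163.0.0.0/13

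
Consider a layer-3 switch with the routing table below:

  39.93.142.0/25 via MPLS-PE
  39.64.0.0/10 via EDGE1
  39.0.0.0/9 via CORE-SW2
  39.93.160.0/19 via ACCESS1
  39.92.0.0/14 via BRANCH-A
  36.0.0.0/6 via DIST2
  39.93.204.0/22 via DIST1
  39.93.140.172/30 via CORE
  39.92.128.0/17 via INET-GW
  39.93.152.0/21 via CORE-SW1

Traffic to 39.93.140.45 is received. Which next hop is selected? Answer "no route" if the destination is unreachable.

BRANCH-A

Routes whose prefix contains 39.93.140.45:
  36.0.0.0/6 (36.0.0.0 - 39.255.255.255) -> DIST2
  39.0.0.0/9 (39.0.0.0 - 39.127.255.255) -> CORE-SW2
  39.64.0.0/10 (39.64.0.0 - 39.127.255.255) -> EDGE1
  39.92.0.0/14 (39.92.0.0 - 39.95.255.255) -> BRANCH-A
More-specific entries that do NOT match:
  39.93.140.172/30 (39.93.140.172 - 39.93.140.175) does not contain 39.93.140.45
  39.93.142.0/25 (39.93.142.0 - 39.93.142.127) does not contain 39.93.140.45
  39.93.204.0/22 (39.93.204.0 - 39.93.207.255) does not contain 39.93.140.45
  39.93.152.0/21 (39.93.152.0 - 39.93.159.255) does not contain 39.93.140.45
  39.93.160.0/19 (39.93.160.0 - 39.93.191.255) does not contain 39.93.140.45
  39.92.128.0/17 (39.92.128.0 - 39.92.255.255) does not contain 39.93.140.45
Longest matching prefix is /14 -> next hop BRANCH-A.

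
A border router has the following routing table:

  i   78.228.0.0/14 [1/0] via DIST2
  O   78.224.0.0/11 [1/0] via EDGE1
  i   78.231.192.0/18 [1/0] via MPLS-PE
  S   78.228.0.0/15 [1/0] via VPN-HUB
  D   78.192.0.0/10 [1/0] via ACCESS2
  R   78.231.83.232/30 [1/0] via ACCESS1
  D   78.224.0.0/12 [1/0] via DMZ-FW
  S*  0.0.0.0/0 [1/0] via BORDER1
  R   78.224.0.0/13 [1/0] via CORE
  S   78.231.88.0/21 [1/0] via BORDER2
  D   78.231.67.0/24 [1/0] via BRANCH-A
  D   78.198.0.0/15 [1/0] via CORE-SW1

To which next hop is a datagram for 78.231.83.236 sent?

Routes whose prefix contains 78.231.83.236:
  0.0.0.0/0 (default, matches everything) -> BORDER1
  78.192.0.0/10 (78.192.0.0 - 78.255.255.255) -> ACCESS2
  78.224.0.0/11 (78.224.0.0 - 78.255.255.255) -> EDGE1
  78.224.0.0/12 (78.224.0.0 - 78.239.255.255) -> DMZ-FW
  78.224.0.0/13 (78.224.0.0 - 78.231.255.255) -> CORE
  78.228.0.0/14 (78.228.0.0 - 78.231.255.255) -> DIST2
More-specific entries that do NOT match:
  78.231.83.232/30 (78.231.83.232 - 78.231.83.235) does not contain 78.231.83.236
  78.231.67.0/24 (78.231.67.0 - 78.231.67.255) does not contain 78.231.83.236
  78.231.88.0/21 (78.231.88.0 - 78.231.95.255) does not contain 78.231.83.236
  78.231.192.0/18 (78.231.192.0 - 78.231.255.255) does not contain 78.231.83.236
  78.228.0.0/15 (78.228.0.0 - 78.229.255.255) does not contain 78.231.83.236
  78.198.0.0/15 (78.198.0.0 - 78.199.255.255) does not contain 78.231.83.236
Longest matching prefix is /14 -> next hop DIST2.

DIST2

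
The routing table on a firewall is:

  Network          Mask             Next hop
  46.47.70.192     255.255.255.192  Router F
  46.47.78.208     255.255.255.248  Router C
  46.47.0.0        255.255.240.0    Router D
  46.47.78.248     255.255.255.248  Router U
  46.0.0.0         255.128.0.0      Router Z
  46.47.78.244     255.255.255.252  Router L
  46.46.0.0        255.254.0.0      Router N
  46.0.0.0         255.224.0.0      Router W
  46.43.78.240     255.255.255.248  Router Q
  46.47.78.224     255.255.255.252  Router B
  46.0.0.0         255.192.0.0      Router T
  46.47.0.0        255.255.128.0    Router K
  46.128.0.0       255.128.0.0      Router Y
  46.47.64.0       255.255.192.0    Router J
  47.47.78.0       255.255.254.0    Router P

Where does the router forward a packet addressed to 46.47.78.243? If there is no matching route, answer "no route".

Routes whose prefix contains 46.47.78.243:
  46.0.0.0/9 (46.0.0.0 - 46.127.255.255) -> Router Z
  46.0.0.0/10 (46.0.0.0 - 46.63.255.255) -> Router T
  46.46.0.0/15 (46.46.0.0 - 46.47.255.255) -> Router N
  46.47.0.0/17 (46.47.0.0 - 46.47.127.255) -> Router K
  46.47.64.0/18 (46.47.64.0 - 46.47.127.255) -> Router J
More-specific entries that do NOT match:
  46.47.78.244/30 (46.47.78.244 - 46.47.78.247) does not contain 46.47.78.243
  46.47.78.224/30 (46.47.78.224 - 46.47.78.227) does not contain 46.47.78.243
  46.47.78.208/29 (46.47.78.208 - 46.47.78.215) does not contain 46.47.78.243
  46.47.78.248/29 (46.47.78.248 - 46.47.78.255) does not contain 46.47.78.243
  46.43.78.240/29 (46.43.78.240 - 46.43.78.247) does not contain 46.47.78.243
  46.47.70.192/26 (46.47.70.192 - 46.47.70.255) does not contain 46.47.78.243
  47.47.78.0/23 (47.47.78.0 - 47.47.79.255) does not contain 46.47.78.243
  46.47.0.0/20 (46.47.0.0 - 46.47.15.255) does not contain 46.47.78.243
Longest matching prefix is /18 -> next hop Router J.

Router J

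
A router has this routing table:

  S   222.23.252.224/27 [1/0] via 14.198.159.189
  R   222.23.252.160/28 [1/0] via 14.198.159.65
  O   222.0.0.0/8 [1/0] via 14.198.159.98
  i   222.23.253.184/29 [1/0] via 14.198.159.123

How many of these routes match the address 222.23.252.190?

Prefixes containing 222.23.252.190:
  222.0.0.0/8 (222.0.0.0 - 222.255.255.255)
Total matching entries: 1.

1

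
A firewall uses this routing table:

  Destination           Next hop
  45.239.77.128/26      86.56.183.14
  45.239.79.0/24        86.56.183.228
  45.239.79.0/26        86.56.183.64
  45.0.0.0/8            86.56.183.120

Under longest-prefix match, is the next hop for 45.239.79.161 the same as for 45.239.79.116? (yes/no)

45.239.79.161: longest match 45.239.79.0/24 -> 86.56.183.228
45.239.79.116: longest match 45.239.79.0/24 -> 86.56.183.228

yes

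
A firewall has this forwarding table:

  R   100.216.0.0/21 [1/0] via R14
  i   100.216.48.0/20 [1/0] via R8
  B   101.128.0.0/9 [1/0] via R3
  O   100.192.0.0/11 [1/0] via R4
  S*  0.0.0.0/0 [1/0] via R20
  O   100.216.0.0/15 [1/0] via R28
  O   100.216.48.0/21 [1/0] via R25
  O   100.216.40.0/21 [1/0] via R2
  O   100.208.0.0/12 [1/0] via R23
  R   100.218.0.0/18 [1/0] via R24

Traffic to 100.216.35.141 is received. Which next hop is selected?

Routes whose prefix contains 100.216.35.141:
  0.0.0.0/0 (default, matches everything) -> R20
  100.192.0.0/11 (100.192.0.0 - 100.223.255.255) -> R4
  100.208.0.0/12 (100.208.0.0 - 100.223.255.255) -> R23
  100.216.0.0/15 (100.216.0.0 - 100.217.255.255) -> R28
More-specific entries that do NOT match:
  100.216.0.0/21 (100.216.0.0 - 100.216.7.255) does not contain 100.216.35.141
  100.216.48.0/21 (100.216.48.0 - 100.216.55.255) does not contain 100.216.35.141
  100.216.40.0/21 (100.216.40.0 - 100.216.47.255) does not contain 100.216.35.141
  100.216.48.0/20 (100.216.48.0 - 100.216.63.255) does not contain 100.216.35.141
  100.218.0.0/18 (100.218.0.0 - 100.218.63.255) does not contain 100.216.35.141
Longest matching prefix is /15 -> next hop R28.

R28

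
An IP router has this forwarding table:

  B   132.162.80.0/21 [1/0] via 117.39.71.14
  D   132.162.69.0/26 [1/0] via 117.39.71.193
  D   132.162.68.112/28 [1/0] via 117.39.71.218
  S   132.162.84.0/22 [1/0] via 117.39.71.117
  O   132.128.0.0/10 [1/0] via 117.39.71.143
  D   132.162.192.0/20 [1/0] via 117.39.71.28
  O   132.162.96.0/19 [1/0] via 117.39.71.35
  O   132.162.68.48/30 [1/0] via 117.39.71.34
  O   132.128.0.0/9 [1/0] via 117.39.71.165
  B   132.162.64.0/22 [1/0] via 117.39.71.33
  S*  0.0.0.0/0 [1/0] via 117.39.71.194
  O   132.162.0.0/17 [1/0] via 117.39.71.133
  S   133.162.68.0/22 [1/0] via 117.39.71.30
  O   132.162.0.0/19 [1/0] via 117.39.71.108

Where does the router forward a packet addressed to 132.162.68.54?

117.39.71.133

Routes whose prefix contains 132.162.68.54:
  0.0.0.0/0 (default, matches everything) -> 117.39.71.194
  132.128.0.0/9 (132.128.0.0 - 132.255.255.255) -> 117.39.71.165
  132.128.0.0/10 (132.128.0.0 - 132.191.255.255) -> 117.39.71.143
  132.162.0.0/17 (132.162.0.0 - 132.162.127.255) -> 117.39.71.133
More-specific entries that do NOT match:
  132.162.68.48/30 (132.162.68.48 - 132.162.68.51) does not contain 132.162.68.54
  132.162.68.112/28 (132.162.68.112 - 132.162.68.127) does not contain 132.162.68.54
  132.162.69.0/26 (132.162.69.0 - 132.162.69.63) does not contain 132.162.68.54
  132.162.84.0/22 (132.162.84.0 - 132.162.87.255) does not contain 132.162.68.54
  132.162.64.0/22 (132.162.64.0 - 132.162.67.255) does not contain 132.162.68.54
  133.162.68.0/22 (133.162.68.0 - 133.162.71.255) does not contain 132.162.68.54
  132.162.80.0/21 (132.162.80.0 - 132.162.87.255) does not contain 132.162.68.54
  132.162.192.0/20 (132.162.192.0 - 132.162.207.255) does not contain 132.162.68.54
  132.162.96.0/19 (132.162.96.0 - 132.162.127.255) does not contain 132.162.68.54
  132.162.0.0/19 (132.162.0.0 - 132.162.31.255) does not contain 132.162.68.54
Longest matching prefix is /17 -> next hop 117.39.71.133.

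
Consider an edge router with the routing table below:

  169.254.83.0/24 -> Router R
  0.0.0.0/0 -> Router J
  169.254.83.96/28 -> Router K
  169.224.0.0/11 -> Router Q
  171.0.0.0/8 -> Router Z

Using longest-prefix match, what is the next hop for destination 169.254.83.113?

Routes whose prefix contains 169.254.83.113:
  0.0.0.0/0 (default, matches everything) -> Router J
  169.224.0.0/11 (169.224.0.0 - 169.255.255.255) -> Router Q
  169.254.83.0/24 (169.254.83.0 - 169.254.83.255) -> Router R
More-specific entries that do NOT match:
  169.254.83.96/28 (169.254.83.96 - 169.254.83.111) does not contain 169.254.83.113
Longest matching prefix is /24 -> next hop Router R.

Router R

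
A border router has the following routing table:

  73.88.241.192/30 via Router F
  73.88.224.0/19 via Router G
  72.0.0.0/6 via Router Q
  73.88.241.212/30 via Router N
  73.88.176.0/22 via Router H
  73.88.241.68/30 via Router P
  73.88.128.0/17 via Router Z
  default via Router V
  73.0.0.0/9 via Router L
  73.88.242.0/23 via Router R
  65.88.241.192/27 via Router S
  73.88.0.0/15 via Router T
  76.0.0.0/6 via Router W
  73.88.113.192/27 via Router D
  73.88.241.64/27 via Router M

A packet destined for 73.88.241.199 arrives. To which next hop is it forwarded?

Router G

Routes whose prefix contains 73.88.241.199:
  0.0.0.0/0 (default, matches everything) -> Router V
  72.0.0.0/6 (72.0.0.0 - 75.255.255.255) -> Router Q
  73.0.0.0/9 (73.0.0.0 - 73.127.255.255) -> Router L
  73.88.0.0/15 (73.88.0.0 - 73.89.255.255) -> Router T
  73.88.128.0/17 (73.88.128.0 - 73.88.255.255) -> Router Z
  73.88.224.0/19 (73.88.224.0 - 73.88.255.255) -> Router G
More-specific entries that do NOT match:
  73.88.241.192/30 (73.88.241.192 - 73.88.241.195) does not contain 73.88.241.199
  73.88.241.212/30 (73.88.241.212 - 73.88.241.215) does not contain 73.88.241.199
  73.88.241.68/30 (73.88.241.68 - 73.88.241.71) does not contain 73.88.241.199
  65.88.241.192/27 (65.88.241.192 - 65.88.241.223) does not contain 73.88.241.199
  73.88.113.192/27 (73.88.113.192 - 73.88.113.223) does not contain 73.88.241.199
  73.88.241.64/27 (73.88.241.64 - 73.88.241.95) does not contain 73.88.241.199
  73.88.242.0/23 (73.88.242.0 - 73.88.243.255) does not contain 73.88.241.199
  73.88.176.0/22 (73.88.176.0 - 73.88.179.255) does not contain 73.88.241.199
Longest matching prefix is /19 -> next hop Router G.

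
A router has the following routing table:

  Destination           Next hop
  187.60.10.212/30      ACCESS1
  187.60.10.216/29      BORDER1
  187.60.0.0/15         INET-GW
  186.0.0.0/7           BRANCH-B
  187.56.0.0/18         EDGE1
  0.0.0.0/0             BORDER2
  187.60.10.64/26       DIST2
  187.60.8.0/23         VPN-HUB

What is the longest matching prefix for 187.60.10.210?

187.60.0.0/15

Entries matching 187.60.10.210:
  0.0.0.0/0 (default, matches everything)
  186.0.0.0/7 (186.0.0.0 - 187.255.255.255)
  187.60.0.0/15 (187.60.0.0 - 187.61.255.255)
Most specific is 187.60.0.0/15.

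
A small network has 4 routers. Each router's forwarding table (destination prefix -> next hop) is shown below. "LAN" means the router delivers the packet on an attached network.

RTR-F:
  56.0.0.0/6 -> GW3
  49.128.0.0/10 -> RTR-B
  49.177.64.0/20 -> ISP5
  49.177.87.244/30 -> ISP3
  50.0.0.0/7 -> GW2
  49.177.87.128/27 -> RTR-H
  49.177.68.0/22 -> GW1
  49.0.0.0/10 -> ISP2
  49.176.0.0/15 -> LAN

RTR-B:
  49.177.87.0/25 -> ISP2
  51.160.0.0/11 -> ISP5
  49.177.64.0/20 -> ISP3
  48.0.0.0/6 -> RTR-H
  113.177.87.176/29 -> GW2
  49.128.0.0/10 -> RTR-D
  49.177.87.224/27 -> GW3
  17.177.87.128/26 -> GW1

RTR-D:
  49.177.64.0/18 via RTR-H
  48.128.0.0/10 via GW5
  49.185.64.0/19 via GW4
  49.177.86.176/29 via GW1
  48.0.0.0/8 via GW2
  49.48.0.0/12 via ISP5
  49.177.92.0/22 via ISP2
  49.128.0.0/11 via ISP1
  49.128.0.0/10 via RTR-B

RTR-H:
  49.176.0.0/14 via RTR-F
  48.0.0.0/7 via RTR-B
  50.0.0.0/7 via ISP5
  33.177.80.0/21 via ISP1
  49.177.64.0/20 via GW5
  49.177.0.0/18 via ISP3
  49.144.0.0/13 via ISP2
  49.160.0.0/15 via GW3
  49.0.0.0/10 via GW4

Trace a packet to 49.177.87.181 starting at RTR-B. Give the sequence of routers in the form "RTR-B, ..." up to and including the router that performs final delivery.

RTR-B, RTR-D, RTR-H, RTR-F

At RTR-B: longest match for 49.177.87.181 is 49.128.0.0/10 -> RTR-D
At RTR-D: longest match for 49.177.87.181 is 49.177.64.0/18 -> RTR-H
At RTR-H: longest match for 49.177.87.181 is 49.176.0.0/14 -> RTR-F
At RTR-F: longest match for 49.177.87.181 is 49.176.0.0/15 -> LAN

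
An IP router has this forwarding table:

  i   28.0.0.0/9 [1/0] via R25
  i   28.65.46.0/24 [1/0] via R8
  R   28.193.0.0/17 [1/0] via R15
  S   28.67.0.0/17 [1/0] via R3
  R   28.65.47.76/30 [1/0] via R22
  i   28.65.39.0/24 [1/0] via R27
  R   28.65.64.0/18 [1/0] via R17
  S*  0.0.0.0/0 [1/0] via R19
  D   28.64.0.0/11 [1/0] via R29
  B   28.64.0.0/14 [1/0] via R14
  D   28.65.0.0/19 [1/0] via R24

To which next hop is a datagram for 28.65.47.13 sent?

Routes whose prefix contains 28.65.47.13:
  0.0.0.0/0 (default, matches everything) -> R19
  28.0.0.0/9 (28.0.0.0 - 28.127.255.255) -> R25
  28.64.0.0/11 (28.64.0.0 - 28.95.255.255) -> R29
  28.64.0.0/14 (28.64.0.0 - 28.67.255.255) -> R14
More-specific entries that do NOT match:
  28.65.47.76/30 (28.65.47.76 - 28.65.47.79) does not contain 28.65.47.13
  28.65.46.0/24 (28.65.46.0 - 28.65.46.255) does not contain 28.65.47.13
  28.65.39.0/24 (28.65.39.0 - 28.65.39.255) does not contain 28.65.47.13
  28.65.0.0/19 (28.65.0.0 - 28.65.31.255) does not contain 28.65.47.13
  28.65.64.0/18 (28.65.64.0 - 28.65.127.255) does not contain 28.65.47.13
  28.193.0.0/17 (28.193.0.0 - 28.193.127.255) does not contain 28.65.47.13
  28.67.0.0/17 (28.67.0.0 - 28.67.127.255) does not contain 28.65.47.13
Longest matching prefix is /14 -> next hop R14.

R14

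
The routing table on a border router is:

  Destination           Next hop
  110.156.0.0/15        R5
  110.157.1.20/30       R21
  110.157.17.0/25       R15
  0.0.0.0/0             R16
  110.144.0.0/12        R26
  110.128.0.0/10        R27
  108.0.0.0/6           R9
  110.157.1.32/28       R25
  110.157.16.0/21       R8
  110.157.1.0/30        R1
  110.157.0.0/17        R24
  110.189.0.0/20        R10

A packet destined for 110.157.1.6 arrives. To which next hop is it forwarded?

R24

Routes whose prefix contains 110.157.1.6:
  0.0.0.0/0 (default, matches everything) -> R16
  108.0.0.0/6 (108.0.0.0 - 111.255.255.255) -> R9
  110.128.0.0/10 (110.128.0.0 - 110.191.255.255) -> R27
  110.144.0.0/12 (110.144.0.0 - 110.159.255.255) -> R26
  110.156.0.0/15 (110.156.0.0 - 110.157.255.255) -> R5
  110.157.0.0/17 (110.157.0.0 - 110.157.127.255) -> R24
More-specific entries that do NOT match:
  110.157.1.20/30 (110.157.1.20 - 110.157.1.23) does not contain 110.157.1.6
  110.157.1.0/30 (110.157.1.0 - 110.157.1.3) does not contain 110.157.1.6
  110.157.1.32/28 (110.157.1.32 - 110.157.1.47) does not contain 110.157.1.6
  110.157.17.0/25 (110.157.17.0 - 110.157.17.127) does not contain 110.157.1.6
  110.157.16.0/21 (110.157.16.0 - 110.157.23.255) does not contain 110.157.1.6
  110.189.0.0/20 (110.189.0.0 - 110.189.15.255) does not contain 110.157.1.6
Longest matching prefix is /17 -> next hop R24.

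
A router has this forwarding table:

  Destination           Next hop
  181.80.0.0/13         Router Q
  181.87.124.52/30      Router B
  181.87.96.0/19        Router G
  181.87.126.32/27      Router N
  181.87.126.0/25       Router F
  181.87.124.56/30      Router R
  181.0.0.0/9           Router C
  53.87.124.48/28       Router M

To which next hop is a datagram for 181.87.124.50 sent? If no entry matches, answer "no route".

Router G

Routes whose prefix contains 181.87.124.50:
  181.0.0.0/9 (181.0.0.0 - 181.127.255.255) -> Router C
  181.80.0.0/13 (181.80.0.0 - 181.87.255.255) -> Router Q
  181.87.96.0/19 (181.87.96.0 - 181.87.127.255) -> Router G
More-specific entries that do NOT match:
  181.87.124.52/30 (181.87.124.52 - 181.87.124.55) does not contain 181.87.124.50
  181.87.124.56/30 (181.87.124.56 - 181.87.124.59) does not contain 181.87.124.50
  53.87.124.48/28 (53.87.124.48 - 53.87.124.63) does not contain 181.87.124.50
  181.87.126.32/27 (181.87.126.32 - 181.87.126.63) does not contain 181.87.124.50
  181.87.126.0/25 (181.87.126.0 - 181.87.126.127) does not contain 181.87.124.50
Longest matching prefix is /19 -> next hop Router G.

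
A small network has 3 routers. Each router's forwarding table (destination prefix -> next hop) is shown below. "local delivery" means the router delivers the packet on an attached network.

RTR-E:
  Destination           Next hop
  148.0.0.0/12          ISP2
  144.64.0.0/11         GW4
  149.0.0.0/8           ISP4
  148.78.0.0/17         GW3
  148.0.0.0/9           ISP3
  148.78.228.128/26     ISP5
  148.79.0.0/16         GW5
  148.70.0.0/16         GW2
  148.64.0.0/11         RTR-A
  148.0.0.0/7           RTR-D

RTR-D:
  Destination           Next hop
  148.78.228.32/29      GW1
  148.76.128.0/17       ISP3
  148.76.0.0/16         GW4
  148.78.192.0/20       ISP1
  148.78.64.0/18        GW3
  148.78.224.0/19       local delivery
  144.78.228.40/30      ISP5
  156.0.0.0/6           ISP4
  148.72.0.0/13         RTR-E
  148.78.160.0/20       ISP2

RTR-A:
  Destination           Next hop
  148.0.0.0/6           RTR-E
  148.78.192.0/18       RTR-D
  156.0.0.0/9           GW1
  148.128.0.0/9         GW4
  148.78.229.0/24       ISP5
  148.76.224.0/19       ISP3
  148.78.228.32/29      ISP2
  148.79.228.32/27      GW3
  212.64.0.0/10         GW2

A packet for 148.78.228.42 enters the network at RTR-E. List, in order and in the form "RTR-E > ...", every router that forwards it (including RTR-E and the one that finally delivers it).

At RTR-E: longest match for 148.78.228.42 is 148.64.0.0/11 -> RTR-A
At RTR-A: longest match for 148.78.228.42 is 148.78.192.0/18 -> RTR-D
At RTR-D: longest match for 148.78.228.42 is 148.78.224.0/19 -> local delivery

RTR-E > RTR-A > RTR-D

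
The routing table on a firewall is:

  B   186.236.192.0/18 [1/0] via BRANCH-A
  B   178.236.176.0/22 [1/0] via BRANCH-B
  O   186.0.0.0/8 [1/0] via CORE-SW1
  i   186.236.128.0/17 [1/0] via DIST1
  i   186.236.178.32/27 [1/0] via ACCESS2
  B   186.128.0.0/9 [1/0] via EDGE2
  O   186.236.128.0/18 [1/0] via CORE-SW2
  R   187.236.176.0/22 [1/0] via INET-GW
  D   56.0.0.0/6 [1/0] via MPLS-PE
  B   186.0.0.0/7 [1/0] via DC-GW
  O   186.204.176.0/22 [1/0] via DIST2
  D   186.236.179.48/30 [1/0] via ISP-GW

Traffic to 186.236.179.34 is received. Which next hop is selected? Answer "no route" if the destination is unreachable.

Routes whose prefix contains 186.236.179.34:
  186.0.0.0/7 (186.0.0.0 - 187.255.255.255) -> DC-GW
  186.0.0.0/8 (186.0.0.0 - 186.255.255.255) -> CORE-SW1
  186.128.0.0/9 (186.128.0.0 - 186.255.255.255) -> EDGE2
  186.236.128.0/17 (186.236.128.0 - 186.236.255.255) -> DIST1
  186.236.128.0/18 (186.236.128.0 - 186.236.191.255) -> CORE-SW2
More-specific entries that do NOT match:
  186.236.179.48/30 (186.236.179.48 - 186.236.179.51) does not contain 186.236.179.34
  186.236.178.32/27 (186.236.178.32 - 186.236.178.63) does not contain 186.236.179.34
  178.236.176.0/22 (178.236.176.0 - 178.236.179.255) does not contain 186.236.179.34
  187.236.176.0/22 (187.236.176.0 - 187.236.179.255) does not contain 186.236.179.34
  186.204.176.0/22 (186.204.176.0 - 186.204.179.255) does not contain 186.236.179.34
Longest matching prefix is /18 -> next hop CORE-SW2.

CORE-SW2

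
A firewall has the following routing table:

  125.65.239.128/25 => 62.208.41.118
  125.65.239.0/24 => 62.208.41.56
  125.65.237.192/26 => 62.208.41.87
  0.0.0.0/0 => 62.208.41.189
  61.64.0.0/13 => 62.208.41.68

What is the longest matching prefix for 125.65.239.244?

125.65.239.128/25

Entries matching 125.65.239.244:
  0.0.0.0/0 (default, matches everything)
  125.65.239.0/24 (125.65.239.0 - 125.65.239.255)
  125.65.239.128/25 (125.65.239.128 - 125.65.239.255)
Most specific is 125.65.239.128/25.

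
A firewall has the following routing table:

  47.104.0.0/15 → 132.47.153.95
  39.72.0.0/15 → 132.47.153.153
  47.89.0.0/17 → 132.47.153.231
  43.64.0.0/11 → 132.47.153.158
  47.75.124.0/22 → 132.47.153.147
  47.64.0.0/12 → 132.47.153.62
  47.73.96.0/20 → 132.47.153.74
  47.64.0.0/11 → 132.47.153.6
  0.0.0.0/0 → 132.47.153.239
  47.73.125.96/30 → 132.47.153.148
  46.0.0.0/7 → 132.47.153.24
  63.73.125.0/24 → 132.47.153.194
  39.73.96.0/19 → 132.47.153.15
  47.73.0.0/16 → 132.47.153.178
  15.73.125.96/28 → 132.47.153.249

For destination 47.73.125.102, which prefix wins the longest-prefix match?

Entries matching 47.73.125.102:
  0.0.0.0/0 (default, matches everything)
  46.0.0.0/7 (46.0.0.0 - 47.255.255.255)
  47.64.0.0/11 (47.64.0.0 - 47.95.255.255)
  47.64.0.0/12 (47.64.0.0 - 47.79.255.255)
  47.73.0.0/16 (47.73.0.0 - 47.73.255.255)
Most specific is 47.73.0.0/16.

47.73.0.0/16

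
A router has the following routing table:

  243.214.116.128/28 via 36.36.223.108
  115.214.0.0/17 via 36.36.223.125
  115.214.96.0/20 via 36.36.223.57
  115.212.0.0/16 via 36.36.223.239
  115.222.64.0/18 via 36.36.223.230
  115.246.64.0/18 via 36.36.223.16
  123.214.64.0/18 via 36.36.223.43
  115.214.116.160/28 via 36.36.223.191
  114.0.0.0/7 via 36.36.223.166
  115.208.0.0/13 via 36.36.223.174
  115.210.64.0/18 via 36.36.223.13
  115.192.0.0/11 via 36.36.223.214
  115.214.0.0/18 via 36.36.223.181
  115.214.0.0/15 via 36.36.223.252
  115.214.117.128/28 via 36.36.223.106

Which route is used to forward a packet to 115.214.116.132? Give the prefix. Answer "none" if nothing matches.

Entries matching 115.214.116.132:
  114.0.0.0/7 (114.0.0.0 - 115.255.255.255)
  115.192.0.0/11 (115.192.0.0 - 115.223.255.255)
  115.208.0.0/13 (115.208.0.0 - 115.215.255.255)
  115.214.0.0/15 (115.214.0.0 - 115.215.255.255)
  115.214.0.0/17 (115.214.0.0 - 115.214.127.255)
Most specific is 115.214.0.0/17.

115.214.0.0/17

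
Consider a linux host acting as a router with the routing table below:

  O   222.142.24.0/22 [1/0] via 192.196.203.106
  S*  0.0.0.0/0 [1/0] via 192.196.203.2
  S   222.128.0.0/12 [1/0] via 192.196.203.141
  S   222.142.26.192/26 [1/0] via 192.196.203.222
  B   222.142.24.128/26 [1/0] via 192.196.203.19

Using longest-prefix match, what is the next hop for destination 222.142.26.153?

Routes whose prefix contains 222.142.26.153:
  0.0.0.0/0 (default, matches everything) -> 192.196.203.2
  222.128.0.0/12 (222.128.0.0 - 222.143.255.255) -> 192.196.203.141
  222.142.24.0/22 (222.142.24.0 - 222.142.27.255) -> 192.196.203.106
More-specific entries that do NOT match:
  222.142.26.192/26 (222.142.26.192 - 222.142.26.255) does not contain 222.142.26.153
  222.142.24.128/26 (222.142.24.128 - 222.142.24.191) does not contain 222.142.26.153
Longest matching prefix is /22 -> next hop 192.196.203.106.

192.196.203.106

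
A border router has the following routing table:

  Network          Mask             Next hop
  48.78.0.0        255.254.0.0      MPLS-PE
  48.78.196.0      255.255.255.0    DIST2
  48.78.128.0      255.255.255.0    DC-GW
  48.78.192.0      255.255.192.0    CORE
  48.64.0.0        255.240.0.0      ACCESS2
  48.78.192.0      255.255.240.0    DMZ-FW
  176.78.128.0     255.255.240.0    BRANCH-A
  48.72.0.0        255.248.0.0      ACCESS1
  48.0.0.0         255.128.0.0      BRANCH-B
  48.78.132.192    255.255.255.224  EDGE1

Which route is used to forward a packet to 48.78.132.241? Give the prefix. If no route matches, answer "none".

48.78.0.0/15

Entries matching 48.78.132.241:
  48.0.0.0/9 (48.0.0.0 - 48.127.255.255)
  48.64.0.0/12 (48.64.0.0 - 48.79.255.255)
  48.72.0.0/13 (48.72.0.0 - 48.79.255.255)
  48.78.0.0/15 (48.78.0.0 - 48.79.255.255)
Most specific is 48.78.0.0/15.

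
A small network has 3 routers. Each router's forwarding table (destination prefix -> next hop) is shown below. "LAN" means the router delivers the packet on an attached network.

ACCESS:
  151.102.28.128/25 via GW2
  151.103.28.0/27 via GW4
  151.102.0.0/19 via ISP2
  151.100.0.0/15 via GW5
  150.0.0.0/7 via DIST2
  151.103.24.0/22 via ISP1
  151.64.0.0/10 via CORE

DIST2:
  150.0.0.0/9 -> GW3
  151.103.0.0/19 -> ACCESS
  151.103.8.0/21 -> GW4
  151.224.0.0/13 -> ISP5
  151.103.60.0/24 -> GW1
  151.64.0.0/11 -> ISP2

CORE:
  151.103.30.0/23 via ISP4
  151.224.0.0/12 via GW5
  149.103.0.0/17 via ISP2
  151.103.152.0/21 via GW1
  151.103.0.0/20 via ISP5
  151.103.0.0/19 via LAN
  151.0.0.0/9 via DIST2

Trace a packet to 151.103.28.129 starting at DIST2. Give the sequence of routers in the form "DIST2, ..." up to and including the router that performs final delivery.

At DIST2: longest match for 151.103.28.129 is 151.103.0.0/19 -> ACCESS
At ACCESS: longest match for 151.103.28.129 is 151.64.0.0/10 -> CORE
At CORE: longest match for 151.103.28.129 is 151.103.0.0/19 -> LAN

DIST2, ACCESS, CORE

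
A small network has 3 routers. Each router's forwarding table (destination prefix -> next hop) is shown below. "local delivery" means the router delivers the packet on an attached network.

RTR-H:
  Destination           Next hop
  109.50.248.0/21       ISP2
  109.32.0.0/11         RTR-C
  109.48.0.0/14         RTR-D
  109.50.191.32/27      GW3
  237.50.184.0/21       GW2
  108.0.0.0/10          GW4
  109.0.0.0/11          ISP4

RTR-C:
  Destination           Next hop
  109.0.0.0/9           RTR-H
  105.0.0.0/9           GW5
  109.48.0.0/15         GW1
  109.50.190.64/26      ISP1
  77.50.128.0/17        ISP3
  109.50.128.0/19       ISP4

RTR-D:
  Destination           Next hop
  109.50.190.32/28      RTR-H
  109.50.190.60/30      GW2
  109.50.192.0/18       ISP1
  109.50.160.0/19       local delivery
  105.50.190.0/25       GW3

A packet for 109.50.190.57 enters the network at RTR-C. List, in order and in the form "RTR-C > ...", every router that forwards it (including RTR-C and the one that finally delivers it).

At RTR-C: longest match for 109.50.190.57 is 109.0.0.0/9 -> RTR-H
At RTR-H: longest match for 109.50.190.57 is 109.48.0.0/14 -> RTR-D
At RTR-D: longest match for 109.50.190.57 is 109.50.160.0/19 -> local delivery

RTR-C > RTR-H > RTR-D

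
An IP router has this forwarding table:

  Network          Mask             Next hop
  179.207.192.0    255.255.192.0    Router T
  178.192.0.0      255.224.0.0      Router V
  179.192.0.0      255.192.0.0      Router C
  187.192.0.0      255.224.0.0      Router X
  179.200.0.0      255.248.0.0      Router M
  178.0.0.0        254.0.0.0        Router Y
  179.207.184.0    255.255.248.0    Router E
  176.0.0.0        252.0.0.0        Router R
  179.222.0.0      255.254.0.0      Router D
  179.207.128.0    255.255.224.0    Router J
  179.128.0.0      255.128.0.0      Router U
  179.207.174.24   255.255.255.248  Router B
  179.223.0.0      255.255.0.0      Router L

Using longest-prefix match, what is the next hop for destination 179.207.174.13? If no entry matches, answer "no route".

Router M

Routes whose prefix contains 179.207.174.13:
  176.0.0.0/6 (176.0.0.0 - 179.255.255.255) -> Router R
  178.0.0.0/7 (178.0.0.0 - 179.255.255.255) -> Router Y
  179.128.0.0/9 (179.128.0.0 - 179.255.255.255) -> Router U
  179.192.0.0/10 (179.192.0.0 - 179.255.255.255) -> Router C
  179.200.0.0/13 (179.200.0.0 - 179.207.255.255) -> Router M
More-specific entries that do NOT match:
  179.207.174.24/29 (179.207.174.24 - 179.207.174.31) does not contain 179.207.174.13
  179.207.184.0/21 (179.207.184.0 - 179.207.191.255) does not contain 179.207.174.13
  179.207.128.0/19 (179.207.128.0 - 179.207.159.255) does not contain 179.207.174.13
  179.207.192.0/18 (179.207.192.0 - 179.207.255.255) does not contain 179.207.174.13
  179.223.0.0/16 (179.223.0.0 - 179.223.255.255) does not contain 179.207.174.13
  179.222.0.0/15 (179.222.0.0 - 179.223.255.255) does not contain 179.207.174.13
Longest matching prefix is /13 -> next hop Router M.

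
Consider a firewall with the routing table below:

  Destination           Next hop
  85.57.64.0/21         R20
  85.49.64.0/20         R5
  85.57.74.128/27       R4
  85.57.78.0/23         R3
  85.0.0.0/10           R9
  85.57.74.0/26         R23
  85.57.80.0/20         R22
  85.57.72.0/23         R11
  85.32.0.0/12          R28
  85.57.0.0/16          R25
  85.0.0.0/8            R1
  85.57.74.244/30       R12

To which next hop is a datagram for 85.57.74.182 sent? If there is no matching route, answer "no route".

R25

Routes whose prefix contains 85.57.74.182:
  85.0.0.0/8 (85.0.0.0 - 85.255.255.255) -> R1
  85.0.0.0/10 (85.0.0.0 - 85.63.255.255) -> R9
  85.57.0.0/16 (85.57.0.0 - 85.57.255.255) -> R25
More-specific entries that do NOT match:
  85.57.74.244/30 (85.57.74.244 - 85.57.74.247) does not contain 85.57.74.182
  85.57.74.128/27 (85.57.74.128 - 85.57.74.159) does not contain 85.57.74.182
  85.57.74.0/26 (85.57.74.0 - 85.57.74.63) does not contain 85.57.74.182
  85.57.78.0/23 (85.57.78.0 - 85.57.79.255) does not contain 85.57.74.182
  85.57.72.0/23 (85.57.72.0 - 85.57.73.255) does not contain 85.57.74.182
  85.57.64.0/21 (85.57.64.0 - 85.57.71.255) does not contain 85.57.74.182
  85.49.64.0/20 (85.49.64.0 - 85.49.79.255) does not contain 85.57.74.182
  85.57.80.0/20 (85.57.80.0 - 85.57.95.255) does not contain 85.57.74.182
Longest matching prefix is /16 -> next hop R25.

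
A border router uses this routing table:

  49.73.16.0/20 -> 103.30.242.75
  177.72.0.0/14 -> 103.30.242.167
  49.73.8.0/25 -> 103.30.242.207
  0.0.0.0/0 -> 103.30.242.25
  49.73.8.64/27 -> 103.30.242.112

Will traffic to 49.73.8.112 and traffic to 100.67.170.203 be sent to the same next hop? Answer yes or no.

no

49.73.8.112: longest match 49.73.8.0/25 -> 103.30.242.207
100.67.170.203: longest match 0.0.0.0/0 -> 103.30.242.25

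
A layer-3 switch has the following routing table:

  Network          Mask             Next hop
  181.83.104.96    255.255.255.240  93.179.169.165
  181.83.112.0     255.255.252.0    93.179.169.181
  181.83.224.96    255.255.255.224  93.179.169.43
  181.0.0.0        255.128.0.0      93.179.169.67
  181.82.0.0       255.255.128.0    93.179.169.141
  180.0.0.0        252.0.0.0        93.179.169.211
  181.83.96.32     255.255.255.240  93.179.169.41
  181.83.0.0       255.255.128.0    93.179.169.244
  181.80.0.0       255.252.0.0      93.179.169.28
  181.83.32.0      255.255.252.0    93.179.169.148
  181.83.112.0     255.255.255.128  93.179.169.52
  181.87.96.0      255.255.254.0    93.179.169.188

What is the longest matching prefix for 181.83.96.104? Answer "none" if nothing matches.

Entries matching 181.83.96.104:
  180.0.0.0/6 (180.0.0.0 - 183.255.255.255)
  181.0.0.0/9 (181.0.0.0 - 181.127.255.255)
  181.80.0.0/14 (181.80.0.0 - 181.83.255.255)
  181.83.0.0/17 (181.83.0.0 - 181.83.127.255)
Most specific is 181.83.0.0/17.

181.83.0.0/17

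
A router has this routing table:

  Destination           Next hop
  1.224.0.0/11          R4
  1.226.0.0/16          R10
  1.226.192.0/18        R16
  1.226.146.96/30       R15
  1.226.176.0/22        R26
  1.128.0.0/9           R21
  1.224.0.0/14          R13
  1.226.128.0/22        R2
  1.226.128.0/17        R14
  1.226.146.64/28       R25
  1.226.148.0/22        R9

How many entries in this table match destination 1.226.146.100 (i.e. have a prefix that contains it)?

5

Prefixes containing 1.226.146.100:
  1.128.0.0/9 (1.128.0.0 - 1.255.255.255)
  1.224.0.0/11 (1.224.0.0 - 1.255.255.255)
  1.224.0.0/14 (1.224.0.0 - 1.227.255.255)
  1.226.0.0/16 (1.226.0.0 - 1.226.255.255)
  1.226.128.0/17 (1.226.128.0 - 1.226.255.255)
Total matching entries: 5.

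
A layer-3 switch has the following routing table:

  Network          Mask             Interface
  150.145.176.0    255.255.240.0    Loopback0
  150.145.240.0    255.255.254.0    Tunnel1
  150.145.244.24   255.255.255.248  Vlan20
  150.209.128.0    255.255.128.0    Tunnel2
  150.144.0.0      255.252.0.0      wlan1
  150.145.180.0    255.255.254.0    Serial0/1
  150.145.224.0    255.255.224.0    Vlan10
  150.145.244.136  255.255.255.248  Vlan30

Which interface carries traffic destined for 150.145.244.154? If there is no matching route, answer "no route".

Routes whose prefix contains 150.145.244.154:
  150.144.0.0/14 (150.144.0.0 - 150.147.255.255) -> wlan1
  150.145.224.0/19 (150.145.224.0 - 150.145.255.255) -> Vlan10
More-specific entries that do NOT match:
  150.145.244.24/29 (150.145.244.24 - 150.145.244.31) does not contain 150.145.244.154
  150.145.244.136/29 (150.145.244.136 - 150.145.244.143) does not contain 150.145.244.154
  150.145.240.0/23 (150.145.240.0 - 150.145.241.255) does not contain 150.145.244.154
  150.145.180.0/23 (150.145.180.0 - 150.145.181.255) does not contain 150.145.244.154
  150.145.176.0/20 (150.145.176.0 - 150.145.191.255) does not contain 150.145.244.154
Longest matching prefix is /19 -> interface Vlan10.

Vlan10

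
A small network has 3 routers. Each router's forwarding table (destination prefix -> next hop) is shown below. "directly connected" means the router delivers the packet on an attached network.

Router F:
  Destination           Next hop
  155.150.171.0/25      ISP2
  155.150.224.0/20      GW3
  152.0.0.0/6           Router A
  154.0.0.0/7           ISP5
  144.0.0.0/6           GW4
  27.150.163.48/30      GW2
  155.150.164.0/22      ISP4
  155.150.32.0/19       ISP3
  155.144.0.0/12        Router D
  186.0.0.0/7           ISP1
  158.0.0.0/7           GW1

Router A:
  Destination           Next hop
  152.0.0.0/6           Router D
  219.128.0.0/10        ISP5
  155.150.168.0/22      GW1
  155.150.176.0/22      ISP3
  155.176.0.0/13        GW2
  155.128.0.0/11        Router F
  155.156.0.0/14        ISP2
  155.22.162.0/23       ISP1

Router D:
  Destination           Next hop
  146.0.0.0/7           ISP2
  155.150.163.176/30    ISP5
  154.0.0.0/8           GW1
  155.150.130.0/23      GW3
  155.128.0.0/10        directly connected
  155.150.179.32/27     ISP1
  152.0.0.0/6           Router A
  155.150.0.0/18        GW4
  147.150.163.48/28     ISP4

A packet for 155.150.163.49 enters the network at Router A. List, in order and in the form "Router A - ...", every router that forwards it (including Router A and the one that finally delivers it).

At Router A: longest match for 155.150.163.49 is 155.128.0.0/11 -> Router F
At Router F: longest match for 155.150.163.49 is 155.144.0.0/12 -> Router D
At Router D: longest match for 155.150.163.49 is 155.128.0.0/10 -> directly connected

Router A - Router F - Router D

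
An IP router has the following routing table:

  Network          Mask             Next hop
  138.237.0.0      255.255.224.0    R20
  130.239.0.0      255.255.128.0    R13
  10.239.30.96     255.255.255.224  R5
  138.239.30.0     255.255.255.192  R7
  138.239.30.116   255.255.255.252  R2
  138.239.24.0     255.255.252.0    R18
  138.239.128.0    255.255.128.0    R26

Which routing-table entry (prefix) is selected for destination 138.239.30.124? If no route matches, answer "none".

138.239.30.124 is outside every listed prefix and there is no default route.

none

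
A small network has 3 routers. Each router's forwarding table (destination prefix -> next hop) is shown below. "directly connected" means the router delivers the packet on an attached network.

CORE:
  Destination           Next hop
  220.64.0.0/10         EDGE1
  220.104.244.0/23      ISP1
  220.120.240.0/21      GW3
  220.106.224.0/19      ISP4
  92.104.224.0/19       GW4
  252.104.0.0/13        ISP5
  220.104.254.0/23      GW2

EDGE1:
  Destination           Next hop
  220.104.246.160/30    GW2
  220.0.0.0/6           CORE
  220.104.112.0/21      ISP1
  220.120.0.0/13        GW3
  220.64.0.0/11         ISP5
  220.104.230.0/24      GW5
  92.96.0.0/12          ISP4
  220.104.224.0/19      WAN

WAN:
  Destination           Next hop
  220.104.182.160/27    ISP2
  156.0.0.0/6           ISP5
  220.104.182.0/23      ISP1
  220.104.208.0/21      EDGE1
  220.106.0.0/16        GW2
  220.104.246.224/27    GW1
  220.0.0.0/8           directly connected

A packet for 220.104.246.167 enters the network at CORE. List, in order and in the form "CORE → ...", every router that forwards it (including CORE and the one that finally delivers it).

CORE → EDGE1 → WAN

At CORE: longest match for 220.104.246.167 is 220.64.0.0/10 -> EDGE1
At EDGE1: longest match for 220.104.246.167 is 220.104.224.0/19 -> WAN
At WAN: longest match for 220.104.246.167 is 220.0.0.0/8 -> directly connected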